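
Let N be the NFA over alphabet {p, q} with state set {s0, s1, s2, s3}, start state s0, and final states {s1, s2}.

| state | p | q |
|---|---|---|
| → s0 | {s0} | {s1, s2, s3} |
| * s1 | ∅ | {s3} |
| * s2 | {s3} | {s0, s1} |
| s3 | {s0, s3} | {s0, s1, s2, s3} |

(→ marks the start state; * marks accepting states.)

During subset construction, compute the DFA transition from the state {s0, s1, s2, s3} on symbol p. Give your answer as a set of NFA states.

δ(s0,p) = {s0}; δ(s1,p) = ∅; δ(s2,p) = {s3}; δ(s3,p) = {s0, s3}.
Union: {s0, s3}.

{s0, s3}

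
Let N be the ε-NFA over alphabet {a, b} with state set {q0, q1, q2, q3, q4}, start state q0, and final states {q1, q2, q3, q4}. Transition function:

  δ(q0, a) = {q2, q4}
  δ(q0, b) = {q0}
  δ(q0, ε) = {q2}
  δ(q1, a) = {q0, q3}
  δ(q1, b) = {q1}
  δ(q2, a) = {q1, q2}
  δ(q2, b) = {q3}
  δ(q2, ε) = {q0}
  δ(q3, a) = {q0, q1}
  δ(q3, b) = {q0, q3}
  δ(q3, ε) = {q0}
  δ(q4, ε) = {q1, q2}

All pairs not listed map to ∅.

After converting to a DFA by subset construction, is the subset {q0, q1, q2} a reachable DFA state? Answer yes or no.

no

Start state of the DFA: {q0, q2} (ε-closure of the NFA start).
{q0, q2} --a--> {q0, q1, q2, q4}  [new]
{q0, q2} --b--> {q0, q2, q3}  [new]
{q0, q1, q2, q4} --a--> {q0, q1, q2, q3, q4}  [new]
{q0, q1, q2, q4} --b--> {q0, q1, q2, q3}  [new]
{q0, q2, q3} --a--> {q0, q1, q2, q4}  [seen]
{q0, q2, q3} --b--> {q0, q2, q3}  [seen]
{q0, q1, q2, q3, q4} --a--> {q0, q1, q2, q3, q4}  [seen]
{q0, q1, q2, q3, q4} --b--> {q0, q1, q2, q3}  [seen]
{q0, q1, q2, q3} --a--> {q0, q1, q2, q3, q4}  [seen]
{q0, q1, q2, q3} --b--> {q0, q1, q2, q3}  [seen]
Reachable DFA states: {q0, q2}, {q0, q1, q2, q4}, {q0, q2, q3}, {q0, q1, q2, q3, q4}, {q0, q1, q2, q3}.
{q0, q1, q2} is not among them.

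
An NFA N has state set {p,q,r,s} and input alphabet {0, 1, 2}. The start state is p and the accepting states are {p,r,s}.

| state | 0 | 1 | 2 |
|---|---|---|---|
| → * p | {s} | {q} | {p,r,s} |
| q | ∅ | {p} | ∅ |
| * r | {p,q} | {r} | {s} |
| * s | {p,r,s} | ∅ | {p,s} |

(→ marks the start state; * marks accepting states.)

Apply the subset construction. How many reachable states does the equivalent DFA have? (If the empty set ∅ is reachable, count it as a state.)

12

Start state of the DFA: {p}.
{p} --0--> {s}  [new]
{p} --1--> {q}  [new]
{p} --2--> {p,r,s}  [new]
{s} --0--> {p,r,s}  [seen]
{s} --1--> ∅  [new]
{s} --2--> {p,s}  [new]
{q} --0--> ∅  [seen]
{q} --1--> {p}  [seen]
{q} --2--> ∅  [seen]
{p,r,s} --0--> {p,q,r,s}  [new]
{p,r,s} --1--> {q,r}  [new]
{p,r,s} --2--> {p,r,s}  [seen]
∅ --0--> ∅  [seen]
∅ --1--> ∅  [seen]
∅ --2--> ∅  [seen]
{p,s} --0--> {p,r,s}  [seen]
{p,s} --1--> {q}  [seen]
{p,s} --2--> {p,r,s}  [seen]
{p,q,r,s} --0--> {p,q,r,s}  [seen]
{p,q,r,s} --1--> {p,q,r}  [new]
{p,q,r,s} --2--> {p,r,s}  [seen]
{q,r} --0--> {p,q}  [new]
{q,r} --1--> {p,r}  [new]
{q,r} --2--> {s}  [seen]
{p,q,r} --0--> {p,q,s}  [new]
{p,q,r} --1--> {p,q,r}  [seen]
{p,q,r} --2--> {p,r,s}  [seen]
{p,q} --0--> {s}  [seen]
{p,q} --1--> {p,q}  [seen]
{p,q} --2--> {p,r,s}  [seen]
{p,r} --0--> {p,q,s}  [seen]
{p,r} --1--> {q,r}  [seen]
{p,r} --2--> {p,r,s}  [seen]
{p,q,s} --0--> {p,r,s}  [seen]
{p,q,s} --1--> {p,q}  [seen]
{p,q,s} --2--> {p,r,s}  [seen]
Reachable DFA states: {p}, {s}, {q}, {p,r,s}, ∅, {p,s}, {p,q,r,s}, {q,r}, {p,q,r}, {p,q}, {p,r}, {p,q,s}.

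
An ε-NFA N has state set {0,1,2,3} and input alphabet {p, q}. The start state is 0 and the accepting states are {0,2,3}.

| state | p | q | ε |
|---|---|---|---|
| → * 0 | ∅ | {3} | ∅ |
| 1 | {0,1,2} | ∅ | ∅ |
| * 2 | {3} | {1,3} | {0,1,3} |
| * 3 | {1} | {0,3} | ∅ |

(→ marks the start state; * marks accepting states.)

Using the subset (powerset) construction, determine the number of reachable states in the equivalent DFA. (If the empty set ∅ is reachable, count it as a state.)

Start state of the DFA: {0} (ε-closure of the NFA start).
{0} --p--> ∅  [new]
{0} --q--> {3}  [new]
∅ --p--> ∅  [seen]
∅ --q--> ∅  [seen]
{3} --p--> {1}  [new]
{3} --q--> {0,3}  [new]
{1} --p--> {0,1,2,3}  [new]
{1} --q--> ∅  [seen]
{0,3} --p--> {1}  [seen]
{0,3} --q--> {0,3}  [seen]
{0,1,2,3} --p--> {0,1,2,3}  [seen]
{0,1,2,3} --q--> {0,1,3}  [new]
{0,1,3} --p--> {0,1,2,3}  [seen]
{0,1,3} --q--> {0,3}  [seen]
Reachable DFA states: {0}, ∅, {3}, {1}, {0,3}, {0,1,2,3}, {0,1,3}.

7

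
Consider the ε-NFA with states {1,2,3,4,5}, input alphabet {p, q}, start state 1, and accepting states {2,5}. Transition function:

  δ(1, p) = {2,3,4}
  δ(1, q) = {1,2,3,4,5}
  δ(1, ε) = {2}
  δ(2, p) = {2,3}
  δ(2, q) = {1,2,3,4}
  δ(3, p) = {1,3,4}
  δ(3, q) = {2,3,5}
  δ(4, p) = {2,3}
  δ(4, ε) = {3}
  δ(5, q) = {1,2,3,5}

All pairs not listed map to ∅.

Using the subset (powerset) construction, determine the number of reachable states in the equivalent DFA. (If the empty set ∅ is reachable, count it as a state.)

Start state of the DFA: {1,2} (ε-closure of the NFA start).
{1,2} --p--> {2,3,4}  [new]
{1,2} --q--> {1,2,3,4,5}  [new]
{2,3,4} --p--> {1,2,3,4}  [new]
{2,3,4} --q--> {1,2,3,4,5}  [seen]
{1,2,3,4,5} --p--> {1,2,3,4}  [seen]
{1,2,3,4,5} --q--> {1,2,3,4,5}  [seen]
{1,2,3,4} --p--> {1,2,3,4}  [seen]
{1,2,3,4} --q--> {1,2,3,4,5}  [seen]
Reachable DFA states: {1,2}, {2,3,4}, {1,2,3,4,5}, {1,2,3,4}.

4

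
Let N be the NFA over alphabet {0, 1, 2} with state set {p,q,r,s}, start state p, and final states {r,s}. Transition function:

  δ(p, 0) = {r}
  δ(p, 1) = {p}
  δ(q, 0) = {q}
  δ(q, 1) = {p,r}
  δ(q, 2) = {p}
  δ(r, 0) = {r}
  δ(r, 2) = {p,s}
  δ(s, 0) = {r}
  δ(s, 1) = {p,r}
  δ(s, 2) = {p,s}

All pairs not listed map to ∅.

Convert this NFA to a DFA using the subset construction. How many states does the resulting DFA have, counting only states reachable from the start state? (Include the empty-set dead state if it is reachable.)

Start state of the DFA: {p}.
{p} --0--> {r}  [new]
{p} --1--> {p}  [seen]
{p} --2--> ∅  [new]
{r} --0--> {r}  [seen]
{r} --1--> ∅  [seen]
{r} --2--> {p,s}  [new]
∅ --0--> ∅  [seen]
∅ --1--> ∅  [seen]
∅ --2--> ∅  [seen]
{p,s} --0--> {r}  [seen]
{p,s} --1--> {p,r}  [new]
{p,s} --2--> {p,s}  [seen]
{p,r} --0--> {r}  [seen]
{p,r} --1--> {p}  [seen]
{p,r} --2--> {p,s}  [seen]
Reachable DFA states: {p}, {r}, ∅, {p,s}, {p,r}.

5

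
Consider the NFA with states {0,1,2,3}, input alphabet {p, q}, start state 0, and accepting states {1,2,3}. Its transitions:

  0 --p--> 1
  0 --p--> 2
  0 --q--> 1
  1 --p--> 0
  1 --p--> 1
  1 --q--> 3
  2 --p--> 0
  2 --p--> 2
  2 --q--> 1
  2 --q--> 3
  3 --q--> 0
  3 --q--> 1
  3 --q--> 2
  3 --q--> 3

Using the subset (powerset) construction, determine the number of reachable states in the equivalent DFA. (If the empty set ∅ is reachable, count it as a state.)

Start state of the DFA: {0}.
{0} --p--> {1,2}  [new]
{0} --q--> {1}  [new]
{1,2} --p--> {0,1,2}  [new]
{1,2} --q--> {1,3}  [new]
{1} --p--> {0,1}  [new]
{1} --q--> {3}  [new]
{0,1,2} --p--> {0,1,2}  [seen]
{0,1,2} --q--> {1,3}  [seen]
{1,3} --p--> {0,1}  [seen]
{1,3} --q--> {0,1,2,3}  [new]
{0,1} --p--> {0,1,2}  [seen]
{0,1} --q--> {1,3}  [seen]
{3} --p--> ∅  [new]
{3} --q--> {0,1,2,3}  [seen]
{0,1,2,3} --p--> {0,1,2}  [seen]
{0,1,2,3} --q--> {0,1,2,3}  [seen]
∅ --p--> ∅  [seen]
∅ --q--> ∅  [seen]
Reachable DFA states: {0}, {1,2}, {1}, {0,1,2}, {1,3}, {0,1}, {3}, {0,1,2,3}, ∅.

9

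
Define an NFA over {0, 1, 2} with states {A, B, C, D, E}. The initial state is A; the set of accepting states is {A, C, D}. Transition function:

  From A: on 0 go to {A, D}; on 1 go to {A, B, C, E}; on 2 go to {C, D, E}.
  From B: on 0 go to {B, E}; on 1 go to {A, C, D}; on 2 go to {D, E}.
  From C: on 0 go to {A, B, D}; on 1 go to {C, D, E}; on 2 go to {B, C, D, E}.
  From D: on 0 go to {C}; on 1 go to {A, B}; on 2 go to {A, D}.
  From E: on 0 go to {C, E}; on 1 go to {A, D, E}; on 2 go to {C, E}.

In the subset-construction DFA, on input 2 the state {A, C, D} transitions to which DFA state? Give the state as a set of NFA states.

δ(A,2) = {C, D, E}; δ(C,2) = {B, C, D, E}; δ(D,2) = {A, D}.
Union: {A, B, C, D, E}.

{A, B, C, D, E}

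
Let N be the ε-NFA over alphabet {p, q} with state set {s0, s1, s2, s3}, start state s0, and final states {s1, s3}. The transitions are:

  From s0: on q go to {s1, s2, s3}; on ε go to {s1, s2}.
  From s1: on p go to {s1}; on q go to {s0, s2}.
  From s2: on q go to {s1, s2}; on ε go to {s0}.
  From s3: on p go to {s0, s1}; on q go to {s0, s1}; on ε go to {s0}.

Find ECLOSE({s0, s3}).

Begin with {s0, s3}.
s0 →ε {s1, s2}; add s1, s2.
ε-closure = {s0, s1, s2, s3}.

{s0, s1, s2, s3}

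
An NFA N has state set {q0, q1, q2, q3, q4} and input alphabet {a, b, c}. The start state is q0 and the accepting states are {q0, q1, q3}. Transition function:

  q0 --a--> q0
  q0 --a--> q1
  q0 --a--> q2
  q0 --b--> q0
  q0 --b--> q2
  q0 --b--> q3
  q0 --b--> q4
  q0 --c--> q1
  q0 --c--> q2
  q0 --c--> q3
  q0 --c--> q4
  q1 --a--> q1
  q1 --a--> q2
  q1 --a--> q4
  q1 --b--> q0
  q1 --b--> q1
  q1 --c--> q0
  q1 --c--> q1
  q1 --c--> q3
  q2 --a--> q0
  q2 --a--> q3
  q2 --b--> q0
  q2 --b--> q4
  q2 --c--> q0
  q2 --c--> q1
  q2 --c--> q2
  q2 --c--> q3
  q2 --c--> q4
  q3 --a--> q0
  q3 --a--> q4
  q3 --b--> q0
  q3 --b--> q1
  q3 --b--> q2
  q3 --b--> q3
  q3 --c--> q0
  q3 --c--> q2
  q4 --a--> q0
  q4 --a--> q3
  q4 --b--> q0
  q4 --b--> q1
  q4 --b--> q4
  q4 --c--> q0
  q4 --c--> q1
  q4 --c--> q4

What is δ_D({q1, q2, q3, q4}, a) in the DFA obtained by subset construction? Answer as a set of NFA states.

δ(q1,a) = {q1, q2, q4}; δ(q2,a) = {q0, q3}; δ(q3,a) = {q0, q4}; δ(q4,a) = {q0, q3}.
Union: {q0, q1, q2, q3, q4}.

{q0, q1, q2, q3, q4}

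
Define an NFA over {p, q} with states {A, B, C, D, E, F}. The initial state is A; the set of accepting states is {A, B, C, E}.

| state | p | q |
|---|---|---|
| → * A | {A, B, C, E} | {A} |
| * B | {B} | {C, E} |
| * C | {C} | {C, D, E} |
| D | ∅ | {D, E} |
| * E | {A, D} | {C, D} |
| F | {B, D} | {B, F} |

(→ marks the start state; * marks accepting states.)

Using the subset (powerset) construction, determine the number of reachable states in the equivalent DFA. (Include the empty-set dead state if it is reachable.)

4

Start state of the DFA: {A}.
{A} --p--> {A, B, C, E}  [new]
{A} --q--> {A}  [seen]
{A, B, C, E} --p--> {A, B, C, D, E}  [new]
{A, B, C, E} --q--> {A, C, D, E}  [new]
{A, B, C, D, E} --p--> {A, B, C, D, E}  [seen]
{A, B, C, D, E} --q--> {A, C, D, E}  [seen]
{A, C, D, E} --p--> {A, B, C, D, E}  [seen]
{A, C, D, E} --q--> {A, C, D, E}  [seen]
Reachable DFA states: {A}, {A, B, C, E}, {A, B, C, D, E}, {A, C, D, E}.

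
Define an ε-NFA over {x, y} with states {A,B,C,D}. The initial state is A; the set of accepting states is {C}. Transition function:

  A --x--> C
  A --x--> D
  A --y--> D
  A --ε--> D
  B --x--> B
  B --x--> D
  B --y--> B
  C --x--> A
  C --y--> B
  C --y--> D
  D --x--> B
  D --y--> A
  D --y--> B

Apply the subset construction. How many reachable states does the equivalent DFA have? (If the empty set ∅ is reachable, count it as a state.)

3

Start state of the DFA: {A,D} (ε-closure of the NFA start).
{A,D} --x--> {B,C,D}  [new]
{A,D} --y--> {A,B,D}  [new]
{B,C,D} --x--> {A,B,D}  [seen]
{B,C,D} --y--> {A,B,D}  [seen]
{A,B,D} --x--> {B,C,D}  [seen]
{A,B,D} --y--> {A,B,D}  [seen]
Reachable DFA states: {A,D}, {B,C,D}, {A,B,D}.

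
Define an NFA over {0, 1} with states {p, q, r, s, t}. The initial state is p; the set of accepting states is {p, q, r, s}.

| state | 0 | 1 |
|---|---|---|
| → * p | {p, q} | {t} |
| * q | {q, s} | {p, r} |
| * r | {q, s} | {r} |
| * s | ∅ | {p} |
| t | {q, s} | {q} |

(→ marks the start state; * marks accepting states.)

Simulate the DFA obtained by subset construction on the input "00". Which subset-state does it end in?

{p, q, s}

Start: {p}.
δ(p,0) = {p, q}.
Union: {p, q}.
After 0: {p, q}.
δ(p,0) = {p, q}; δ(q,0) = {q, s}.
Union: {p, q, s}.
After 0: {p, q, s}.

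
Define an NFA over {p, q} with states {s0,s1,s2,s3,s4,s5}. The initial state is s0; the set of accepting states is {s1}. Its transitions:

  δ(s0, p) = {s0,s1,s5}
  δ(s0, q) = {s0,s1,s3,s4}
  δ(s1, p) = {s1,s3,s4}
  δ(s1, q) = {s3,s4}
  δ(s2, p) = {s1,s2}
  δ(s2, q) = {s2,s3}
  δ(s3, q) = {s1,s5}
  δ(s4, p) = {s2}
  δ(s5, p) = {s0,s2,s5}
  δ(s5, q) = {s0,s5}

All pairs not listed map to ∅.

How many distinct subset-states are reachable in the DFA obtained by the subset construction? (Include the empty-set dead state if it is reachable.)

5

Start state of the DFA: {s0}.
{s0} --p--> {s0,s1,s5}  [new]
{s0} --q--> {s0,s1,s3,s4}  [new]
{s0,s1,s5} --p--> {s0,s1,s2,s3,s4,s5}  [new]
{s0,s1,s5} --q--> {s0,s1,s3,s4,s5}  [new]
{s0,s1,s3,s4} --p--> {s0,s1,s2,s3,s4,s5}  [seen]
{s0,s1,s3,s4} --q--> {s0,s1,s3,s4,s5}  [seen]
{s0,s1,s2,s3,s4,s5} --p--> {s0,s1,s2,s3,s4,s5}  [seen]
{s0,s1,s2,s3,s4,s5} --q--> {s0,s1,s2,s3,s4,s5}  [seen]
{s0,s1,s3,s4,s5} --p--> {s0,s1,s2,s3,s4,s5}  [seen]
{s0,s1,s3,s4,s5} --q--> {s0,s1,s3,s4,s5}  [seen]
Reachable DFA states: {s0}, {s0,s1,s5}, {s0,s1,s3,s4}, {s0,s1,s2,s3,s4,s5}, {s0,s1,s3,s4,s5}.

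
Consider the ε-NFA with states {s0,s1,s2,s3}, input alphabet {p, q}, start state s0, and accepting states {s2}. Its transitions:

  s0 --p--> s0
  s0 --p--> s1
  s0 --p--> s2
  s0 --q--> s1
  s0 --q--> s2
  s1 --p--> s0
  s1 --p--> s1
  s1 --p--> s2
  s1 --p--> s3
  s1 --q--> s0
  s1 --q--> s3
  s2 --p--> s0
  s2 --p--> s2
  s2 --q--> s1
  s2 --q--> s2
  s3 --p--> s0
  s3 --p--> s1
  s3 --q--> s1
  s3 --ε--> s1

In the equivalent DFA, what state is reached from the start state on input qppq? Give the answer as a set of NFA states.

Start: {s0}.
δ(s0,q) = {s1,s2}.
Union: {s1,s2}.
After q: {s1,s2}.
δ(s1,p) = {s0,s1,s2,s3}; δ(s2,p) = {s0,s2}.
Union: {s0,s1,s2,s3}.
After p: {s0,s1,s2,s3}.
δ(s0,p) = {s0,s1,s2}; δ(s1,p) = {s0,s1,s2,s3}; δ(s2,p) = {s0,s2}; δ(s3,p) = {s0,s1}.
Union: {s0,s1,s2,s3}.
After p: {s0,s1,s2,s3}.
δ(s0,q) = {s1,s2}; δ(s1,q) = {s0,s3}; δ(s2,q) = {s1,s2}; δ(s3,q) = {s1}.
Union: {s0,s1,s2,s3}.
After q: {s0,s1,s2,s3}.

{s0,s1,s2,s3}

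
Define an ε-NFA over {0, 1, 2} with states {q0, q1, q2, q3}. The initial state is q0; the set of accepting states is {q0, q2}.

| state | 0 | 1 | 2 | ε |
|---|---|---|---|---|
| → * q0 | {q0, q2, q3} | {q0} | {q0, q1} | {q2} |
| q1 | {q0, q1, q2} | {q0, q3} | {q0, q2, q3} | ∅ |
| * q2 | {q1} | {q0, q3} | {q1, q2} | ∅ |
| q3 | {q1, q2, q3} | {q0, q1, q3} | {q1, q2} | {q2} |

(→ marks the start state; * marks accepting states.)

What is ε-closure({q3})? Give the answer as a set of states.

{q2, q3}

Begin with {q3}.
q3 →ε {q2}; add q2.
ε-closure = {q2, q3}.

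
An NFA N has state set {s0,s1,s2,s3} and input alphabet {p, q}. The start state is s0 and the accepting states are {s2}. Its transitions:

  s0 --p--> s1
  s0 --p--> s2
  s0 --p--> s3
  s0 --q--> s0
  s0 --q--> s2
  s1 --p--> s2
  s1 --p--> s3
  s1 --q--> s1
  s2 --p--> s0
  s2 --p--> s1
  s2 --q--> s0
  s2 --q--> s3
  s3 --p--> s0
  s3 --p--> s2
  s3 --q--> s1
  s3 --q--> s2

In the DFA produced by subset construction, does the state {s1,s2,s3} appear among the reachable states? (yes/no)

yes

Start state of the DFA: {s0}.
{s0} --p--> {s1,s2,s3}  [new]
{s0} --q--> {s0,s2}  [new]
{s1,s2,s3} --p--> {s0,s1,s2,s3}  [new]
{s1,s2,s3} --q--> {s0,s1,s2,s3}  [seen]
{s0,s2} --p--> {s0,s1,s2,s3}  [seen]
{s0,s2} --q--> {s0,s2,s3}  [new]
{s0,s1,s2,s3} --p--> {s0,s1,s2,s3}  [seen]
{s0,s1,s2,s3} --q--> {s0,s1,s2,s3}  [seen]
{s0,s2,s3} --p--> {s0,s1,s2,s3}  [seen]
{s0,s2,s3} --q--> {s0,s1,s2,s3}  [seen]
Reachable DFA states: {s0}, {s1,s2,s3}, {s0,s2}, {s0,s1,s2,s3}, {s0,s2,s3}.
{s1,s2,s3} is among them.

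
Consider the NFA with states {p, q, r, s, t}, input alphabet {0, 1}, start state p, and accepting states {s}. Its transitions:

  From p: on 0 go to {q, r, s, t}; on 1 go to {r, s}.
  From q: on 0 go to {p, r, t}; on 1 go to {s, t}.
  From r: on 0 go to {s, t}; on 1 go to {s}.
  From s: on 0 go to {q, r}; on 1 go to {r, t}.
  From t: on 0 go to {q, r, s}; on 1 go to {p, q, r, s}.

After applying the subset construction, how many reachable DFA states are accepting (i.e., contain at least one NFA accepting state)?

Start state of the DFA: {p}.
{p} --0--> {q, r, s, t}  [new]
{p} --1--> {r, s}  [new]
{q, r, s, t} --0--> {p, q, r, s, t}  [new]
{q, r, s, t} --1--> {p, q, r, s, t}  [seen]
{r, s} --0--> {q, r, s, t}  [seen]
{r, s} --1--> {r, s, t}  [new]
{p, q, r, s, t} --0--> {p, q, r, s, t}  [seen]
{p, q, r, s, t} --1--> {p, q, r, s, t}  [seen]
{r, s, t} --0--> {q, r, s, t}  [seen]
{r, s, t} --1--> {p, q, r, s, t}  [seen]
Reachable DFA states: {p}, {q, r, s, t}, {r, s}, {p, q, r, s, t}, {r, s, t}.
Accepting DFA states (contain an NFA accepting state): {q, r, s, t}, {r, s}, {p, q, r, s, t}, {r, s, t}.

4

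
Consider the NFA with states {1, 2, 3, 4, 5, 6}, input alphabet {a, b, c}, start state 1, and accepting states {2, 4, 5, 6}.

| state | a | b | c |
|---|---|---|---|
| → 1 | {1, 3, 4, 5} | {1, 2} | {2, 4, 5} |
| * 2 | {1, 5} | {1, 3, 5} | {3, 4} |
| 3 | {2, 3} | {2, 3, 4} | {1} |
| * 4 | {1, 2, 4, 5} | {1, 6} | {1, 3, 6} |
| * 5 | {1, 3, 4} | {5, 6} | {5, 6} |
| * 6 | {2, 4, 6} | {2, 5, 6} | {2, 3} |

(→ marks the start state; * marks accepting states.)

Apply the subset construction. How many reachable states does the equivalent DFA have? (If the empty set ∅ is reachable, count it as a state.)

Start state of the DFA: {1}.
{1} --a--> {1, 3, 4, 5}  [new]
{1} --b--> {1, 2}  [new]
{1} --c--> {2, 4, 5}  [new]
{1, 3, 4, 5} --a--> {1, 2, 3, 4, 5}  [new]
{1, 3, 4, 5} --b--> {1, 2, 3, 4, 5, 6}  [new]
{1, 3, 4, 5} --c--> {1, 2, 3, 4, 5, 6}  [seen]
{1, 2} --a--> {1, 3, 4, 5}  [seen]
{1, 2} --b--> {1, 2, 3, 5}  [new]
{1, 2} --c--> {2, 3, 4, 5}  [new]
{2, 4, 5} --a--> {1, 2, 3, 4, 5}  [seen]
{2, 4, 5} --b--> {1, 3, 5, 6}  [new]
{2, 4, 5} --c--> {1, 3, 4, 5, 6}  [new]
{1, 2, 3, 4, 5} --a--> {1, 2, 3, 4, 5}  [seen]
{1, 2, 3, 4, 5} --b--> {1, 2, 3, 4, 5, 6}  [seen]
{1, 2, 3, 4, 5} --c--> {1, 2, 3, 4, 5, 6}  [seen]
{1, 2, 3, 4, 5, 6} --a--> {1, 2, 3, 4, 5, 6}  [seen]
{1, 2, 3, 4, 5, 6} --b--> {1, 2, 3, 4, 5, 6}  [seen]
{1, 2, 3, 4, 5, 6} --c--> {1, 2, 3, 4, 5, 6}  [seen]
{1, 2, 3, 5} --a--> {1, 2, 3, 4, 5}  [seen]
{1, 2, 3, 5} --b--> {1, 2, 3, 4, 5, 6}  [seen]
{1, 2, 3, 5} --c--> {1, 2, 3, 4, 5, 6}  [seen]
{2, 3, 4, 5} --a--> {1, 2, 3, 4, 5}  [seen]
{2, 3, 4, 5} --b--> {1, 2, 3, 4, 5, 6}  [seen]
{2, 3, 4, 5} --c--> {1, 3, 4, 5, 6}  [seen]
{1, 3, 5, 6} --a--> {1, 2, 3, 4, 5, 6}  [seen]
{1, 3, 5, 6} --b--> {1, 2, 3, 4, 5, 6}  [seen]
{1, 3, 5, 6} --c--> {1, 2, 3, 4, 5, 6}  [seen]
{1, 3, 4, 5, 6} --a--> {1, 2, 3, 4, 5, 6}  [seen]
{1, 3, 4, 5, 6} --b--> {1, 2, 3, 4, 5, 6}  [seen]
{1, 3, 4, 5, 6} --c--> {1, 2, 3, 4, 5, 6}  [seen]
Reachable DFA states: {1}, {1, 3, 4, 5}, {1, 2}, {2, 4, 5}, {1, 2, 3, 4, 5}, {1, 2, 3, 4, 5, 6}, {1, 2, 3, 5}, {2, 3, 4, 5}, {1, 3, 5, 6}, {1, 3, 4, 5, 6}.

10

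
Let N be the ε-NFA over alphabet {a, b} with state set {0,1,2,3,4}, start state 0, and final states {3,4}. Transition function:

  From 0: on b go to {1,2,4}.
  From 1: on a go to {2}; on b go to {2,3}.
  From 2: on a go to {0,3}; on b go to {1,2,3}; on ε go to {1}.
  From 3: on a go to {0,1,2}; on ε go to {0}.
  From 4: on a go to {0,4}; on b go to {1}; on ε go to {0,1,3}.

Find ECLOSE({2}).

Begin with {2}.
2 →ε {1}; add 1.
ε-closure = {1,2}.

{1,2}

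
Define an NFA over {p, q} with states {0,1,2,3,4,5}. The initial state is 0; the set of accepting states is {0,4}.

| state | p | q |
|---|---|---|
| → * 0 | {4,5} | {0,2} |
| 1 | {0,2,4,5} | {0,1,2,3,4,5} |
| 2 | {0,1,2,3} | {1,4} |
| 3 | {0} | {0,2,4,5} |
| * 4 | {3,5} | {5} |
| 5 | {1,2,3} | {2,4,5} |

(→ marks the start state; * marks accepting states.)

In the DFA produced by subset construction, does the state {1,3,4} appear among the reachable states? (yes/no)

Start state of the DFA: {0}.
{0} --p--> {4,5}  [new]
{0} --q--> {0,2}  [new]
{4,5} --p--> {1,2,3,5}  [new]
{4,5} --q--> {2,4,5}  [new]
{0,2} --p--> {0,1,2,3,4,5}  [new]
{0,2} --q--> {0,1,2,4}  [new]
{1,2,3,5} --p--> {0,1,2,3,4,5}  [seen]
{1,2,3,5} --q--> {0,1,2,3,4,5}  [seen]
{2,4,5} --p--> {0,1,2,3,5}  [new]
{2,4,5} --q--> {1,2,4,5}  [new]
{0,1,2,3,4,5} --p--> {0,1,2,3,4,5}  [seen]
{0,1,2,3,4,5} --q--> {0,1,2,3,4,5}  [seen]
{0,1,2,4} --p--> {0,1,2,3,4,5}  [seen]
{0,1,2,4} --q--> {0,1,2,3,4,5}  [seen]
{0,1,2,3,5} --p--> {0,1,2,3,4,5}  [seen]
{0,1,2,3,5} --q--> {0,1,2,3,4,5}  [seen]
{1,2,4,5} --p--> {0,1,2,3,4,5}  [seen]
{1,2,4,5} --q--> {0,1,2,3,4,5}  [seen]
Reachable DFA states: {0}, {4,5}, {0,2}, {1,2,3,5}, {2,4,5}, {0,1,2,3,4,5}, {0,1,2,4}, {0,1,2,3,5}, {1,2,4,5}.
{1,3,4} is not among them.

no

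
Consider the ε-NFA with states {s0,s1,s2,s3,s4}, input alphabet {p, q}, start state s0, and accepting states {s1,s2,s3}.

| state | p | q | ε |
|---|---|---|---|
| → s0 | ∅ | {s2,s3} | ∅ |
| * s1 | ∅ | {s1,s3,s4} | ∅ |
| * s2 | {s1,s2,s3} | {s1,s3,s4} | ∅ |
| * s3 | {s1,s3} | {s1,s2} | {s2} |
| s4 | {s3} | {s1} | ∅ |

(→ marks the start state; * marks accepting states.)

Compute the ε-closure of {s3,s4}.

{s2,s3,s4}

Begin with {s3,s4}.
s3 →ε {s2}; add s2.
ε-closure = {s2,s3,s4}.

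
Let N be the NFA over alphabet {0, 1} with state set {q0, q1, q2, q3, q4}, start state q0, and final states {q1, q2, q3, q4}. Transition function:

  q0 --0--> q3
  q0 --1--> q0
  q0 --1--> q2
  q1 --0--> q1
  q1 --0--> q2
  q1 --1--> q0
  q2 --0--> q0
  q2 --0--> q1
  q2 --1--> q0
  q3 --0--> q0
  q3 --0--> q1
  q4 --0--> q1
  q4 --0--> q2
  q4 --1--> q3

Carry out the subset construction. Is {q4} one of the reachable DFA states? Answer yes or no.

no

Start state of the DFA: {q0}.
{q0} --0--> {q3}  [new]
{q0} --1--> {q0, q2}  [new]
{q3} --0--> {q0, q1}  [new]
{q3} --1--> ∅  [new]
{q0, q2} --0--> {q0, q1, q3}  [new]
{q0, q2} --1--> {q0, q2}  [seen]
{q0, q1} --0--> {q1, q2, q3}  [new]
{q0, q1} --1--> {q0, q2}  [seen]
∅ --0--> ∅  [seen]
∅ --1--> ∅  [seen]
{q0, q1, q3} --0--> {q0, q1, q2, q3}  [new]
{q0, q1, q3} --1--> {q0, q2}  [seen]
{q1, q2, q3} --0--> {q0, q1, q2}  [new]
{q1, q2, q3} --1--> {q0}  [seen]
{q0, q1, q2, q3} --0--> {q0, q1, q2, q3}  [seen]
{q0, q1, q2, q3} --1--> {q0, q2}  [seen]
{q0, q1, q2} --0--> {q0, q1, q2, q3}  [seen]
{q0, q1, q2} --1--> {q0, q2}  [seen]
Reachable DFA states: {q0}, {q3}, {q0, q2}, {q0, q1}, ∅, {q0, q1, q3}, {q1, q2, q3}, {q0, q1, q2, q3}, {q0, q1, q2}.
{q4} is not among them.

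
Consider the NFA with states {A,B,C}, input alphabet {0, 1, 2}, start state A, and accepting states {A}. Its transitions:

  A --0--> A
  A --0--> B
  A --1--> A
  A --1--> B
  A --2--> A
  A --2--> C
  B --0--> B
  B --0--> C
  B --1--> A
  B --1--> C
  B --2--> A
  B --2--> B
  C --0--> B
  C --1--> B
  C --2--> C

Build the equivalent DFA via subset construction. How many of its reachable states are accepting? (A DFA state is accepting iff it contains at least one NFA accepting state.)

4

Start state of the DFA: {A}.
{A} --0--> {A,B}  [new]
{A} --1--> {A,B}  [seen]
{A} --2--> {A,C}  [new]
{A,B} --0--> {A,B,C}  [new]
{A,B} --1--> {A,B,C}  [seen]
{A,B} --2--> {A,B,C}  [seen]
{A,C} --0--> {A,B}  [seen]
{A,C} --1--> {A,B}  [seen]
{A,C} --2--> {A,C}  [seen]
{A,B,C} --0--> {A,B,C}  [seen]
{A,B,C} --1--> {A,B,C}  [seen]
{A,B,C} --2--> {A,B,C}  [seen]
Reachable DFA states: {A}, {A,B}, {A,C}, {A,B,C}.
Accepting DFA states (contain an NFA accepting state): {A}, {A,B}, {A,C}, {A,B,C}.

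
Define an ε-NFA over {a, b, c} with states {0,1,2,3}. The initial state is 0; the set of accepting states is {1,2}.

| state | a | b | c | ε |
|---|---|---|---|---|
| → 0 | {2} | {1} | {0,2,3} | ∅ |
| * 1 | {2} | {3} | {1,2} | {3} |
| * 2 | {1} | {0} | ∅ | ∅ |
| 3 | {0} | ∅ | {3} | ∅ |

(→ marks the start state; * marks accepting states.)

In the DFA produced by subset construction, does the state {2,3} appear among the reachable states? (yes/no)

no

Start state of the DFA: {0} (ε-closure of the NFA start).
{0} --a--> {2}  [new]
{0} --b--> {1,3}  [new]
{0} --c--> {0,2,3}  [new]
{2} --a--> {1,3}  [seen]
{2} --b--> {0}  [seen]
{2} --c--> ∅  [new]
{1,3} --a--> {0,2}  [new]
{1,3} --b--> {3}  [new]
{1,3} --c--> {1,2,3}  [new]
{0,2,3} --a--> {0,1,2,3}  [new]
{0,2,3} --b--> {0,1,3}  [new]
{0,2,3} --c--> {0,2,3}  [seen]
∅ --a--> ∅  [seen]
∅ --b--> ∅  [seen]
∅ --c--> ∅  [seen]
{0,2} --a--> {1,2,3}  [seen]
{0,2} --b--> {0,1,3}  [seen]
{0,2} --c--> {0,2,3}  [seen]
{3} --a--> {0}  [seen]
{3} --b--> ∅  [seen]
{3} --c--> {3}  [seen]
{1,2,3} --a--> {0,1,2,3}  [seen]
{1,2,3} --b--> {0,3}  [new]
{1,2,3} --c--> {1,2,3}  [seen]
{0,1,2,3} --a--> {0,1,2,3}  [seen]
{0,1,2,3} --b--> {0,1,3}  [seen]
{0,1,2,3} --c--> {0,1,2,3}  [seen]
{0,1,3} --a--> {0,2}  [seen]
{0,1,3} --b--> {1,3}  [seen]
{0,1,3} --c--> {0,1,2,3}  [seen]
{0,3} --a--> {0,2}  [seen]
{0,3} --b--> {1,3}  [seen]
{0,3} --c--> {0,2,3}  [seen]
Reachable DFA states: {0}, {2}, {1,3}, {0,2,3}, ∅, {0,2}, {3}, {1,2,3}, {0,1,2,3}, {0,1,3}, {0,3}.
{2,3} is not among them.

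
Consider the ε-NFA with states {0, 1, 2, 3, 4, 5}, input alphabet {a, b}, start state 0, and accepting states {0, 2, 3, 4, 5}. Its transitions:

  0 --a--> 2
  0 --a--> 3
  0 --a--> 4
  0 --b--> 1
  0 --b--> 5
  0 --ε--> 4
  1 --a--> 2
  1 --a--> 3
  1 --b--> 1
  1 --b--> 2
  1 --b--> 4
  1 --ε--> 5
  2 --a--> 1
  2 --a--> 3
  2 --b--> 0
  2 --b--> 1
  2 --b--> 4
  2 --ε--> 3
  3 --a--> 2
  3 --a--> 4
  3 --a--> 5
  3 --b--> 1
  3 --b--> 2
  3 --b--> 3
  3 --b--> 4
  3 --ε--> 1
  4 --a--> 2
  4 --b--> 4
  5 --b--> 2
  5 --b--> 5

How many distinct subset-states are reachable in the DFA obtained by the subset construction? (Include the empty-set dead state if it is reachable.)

5

Start state of the DFA: {0, 4} (ε-closure of the NFA start).
{0, 4} --a--> {1, 2, 3, 4, 5}  [new]
{0, 4} --b--> {1, 4, 5}  [new]
{1, 2, 3, 4, 5} --a--> {1, 2, 3, 4, 5}  [seen]
{1, 2, 3, 4, 5} --b--> {0, 1, 2, 3, 4, 5}  [new]
{1, 4, 5} --a--> {1, 2, 3, 5}  [new]
{1, 4, 5} --b--> {1, 2, 3, 4, 5}  [seen]
{0, 1, 2, 3, 4, 5} --a--> {1, 2, 3, 4, 5}  [seen]
{0, 1, 2, 3, 4, 5} --b--> {0, 1, 2, 3, 4, 5}  [seen]
{1, 2, 3, 5} --a--> {1, 2, 3, 4, 5}  [seen]
{1, 2, 3, 5} --b--> {0, 1, 2, 3, 4, 5}  [seen]
Reachable DFA states: {0, 4}, {1, 2, 3, 4, 5}, {1, 4, 5}, {0, 1, 2, 3, 4, 5}, {1, 2, 3, 5}.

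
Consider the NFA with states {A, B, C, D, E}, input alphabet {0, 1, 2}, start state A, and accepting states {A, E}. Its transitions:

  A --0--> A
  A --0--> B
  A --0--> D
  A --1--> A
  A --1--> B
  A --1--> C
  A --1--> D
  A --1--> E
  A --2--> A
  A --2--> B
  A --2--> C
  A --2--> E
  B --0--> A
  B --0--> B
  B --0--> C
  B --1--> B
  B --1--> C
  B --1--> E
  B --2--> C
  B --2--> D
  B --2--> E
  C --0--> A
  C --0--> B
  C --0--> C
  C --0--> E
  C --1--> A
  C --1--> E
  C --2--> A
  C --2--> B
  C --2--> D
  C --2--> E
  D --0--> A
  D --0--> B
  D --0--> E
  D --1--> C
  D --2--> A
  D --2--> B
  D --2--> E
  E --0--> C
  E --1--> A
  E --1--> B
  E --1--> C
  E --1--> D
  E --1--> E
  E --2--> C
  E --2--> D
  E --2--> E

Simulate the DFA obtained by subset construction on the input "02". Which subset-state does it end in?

Start: {A}.
δ(A,0) = {A, B, D}.
Union: {A, B, D}.
After 0: {A, B, D}.
δ(A,2) = {A, B, C, E}; δ(B,2) = {C, D, E}; δ(D,2) = {A, B, E}.
Union: {A, B, C, D, E}.
After 2: {A, B, C, D, E}.

{A, B, C, D, E}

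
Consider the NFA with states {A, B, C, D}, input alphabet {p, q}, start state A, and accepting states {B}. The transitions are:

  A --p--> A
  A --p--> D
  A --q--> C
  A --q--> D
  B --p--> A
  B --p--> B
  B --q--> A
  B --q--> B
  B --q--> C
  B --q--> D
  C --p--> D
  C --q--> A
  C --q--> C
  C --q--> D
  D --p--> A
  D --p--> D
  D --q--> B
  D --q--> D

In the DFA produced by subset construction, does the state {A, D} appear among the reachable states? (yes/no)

Start state of the DFA: {A}.
{A} --p--> {A, D}  [new]
{A} --q--> {C, D}  [new]
{A, D} --p--> {A, D}  [seen]
{A, D} --q--> {B, C, D}  [new]
{C, D} --p--> {A, D}  [seen]
{C, D} --q--> {A, B, C, D}  [new]
{B, C, D} --p--> {A, B, D}  [new]
{B, C, D} --q--> {A, B, C, D}  [seen]
{A, B, C, D} --p--> {A, B, D}  [seen]
{A, B, C, D} --q--> {A, B, C, D}  [seen]
{A, B, D} --p--> {A, B, D}  [seen]
{A, B, D} --q--> {A, B, C, D}  [seen]
Reachable DFA states: {A}, {A, D}, {C, D}, {B, C, D}, {A, B, C, D}, {A, B, D}.
{A, D} is among them.

yes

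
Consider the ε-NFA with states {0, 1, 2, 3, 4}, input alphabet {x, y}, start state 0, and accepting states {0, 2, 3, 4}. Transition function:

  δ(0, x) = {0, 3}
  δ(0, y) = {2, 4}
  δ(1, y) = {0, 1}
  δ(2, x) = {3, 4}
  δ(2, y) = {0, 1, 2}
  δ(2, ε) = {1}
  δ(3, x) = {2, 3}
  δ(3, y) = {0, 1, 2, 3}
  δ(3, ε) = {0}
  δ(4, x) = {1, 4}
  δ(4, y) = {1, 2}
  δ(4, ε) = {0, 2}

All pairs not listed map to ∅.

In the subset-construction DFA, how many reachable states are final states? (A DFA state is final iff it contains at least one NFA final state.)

Start state of the DFA: {0} (ε-closure of the NFA start).
{0} --x--> {0, 3}  [new]
{0} --y--> {0, 1, 2, 4}  [new]
{0, 3} --x--> {0, 1, 2, 3}  [new]
{0, 3} --y--> {0, 1, 2, 3, 4}  [new]
{0, 1, 2, 4} --x--> {0, 1, 2, 3, 4}  [seen]
{0, 1, 2, 4} --y--> {0, 1, 2, 4}  [seen]
{0, 1, 2, 3} --x--> {0, 1, 2, 3, 4}  [seen]
{0, 1, 2, 3} --y--> {0, 1, 2, 3, 4}  [seen]
{0, 1, 2, 3, 4} --x--> {0, 1, 2, 3, 4}  [seen]
{0, 1, 2, 3, 4} --y--> {0, 1, 2, 3, 4}  [seen]
Reachable DFA states: {0}, {0, 3}, {0, 1, 2, 4}, {0, 1, 2, 3}, {0, 1, 2, 3, 4}.
Accepting DFA states (contain an NFA accepting state): {0}, {0, 3}, {0, 1, 2, 4}, {0, 1, 2, 3}, {0, 1, 2, 3, 4}.

5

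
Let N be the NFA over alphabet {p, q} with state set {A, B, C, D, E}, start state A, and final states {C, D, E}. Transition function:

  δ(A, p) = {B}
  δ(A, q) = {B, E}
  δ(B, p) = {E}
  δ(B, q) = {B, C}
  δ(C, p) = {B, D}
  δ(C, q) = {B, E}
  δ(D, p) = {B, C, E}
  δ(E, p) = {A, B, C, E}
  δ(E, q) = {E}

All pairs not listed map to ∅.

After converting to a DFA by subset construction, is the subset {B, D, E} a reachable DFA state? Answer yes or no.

yes

Start state of the DFA: {A}.
{A} --p--> {B}  [new]
{A} --q--> {B, E}  [new]
{B} --p--> {E}  [new]
{B} --q--> {B, C}  [new]
{B, E} --p--> {A, B, C, E}  [new]
{B, E} --q--> {B, C, E}  [new]
{E} --p--> {A, B, C, E}  [seen]
{E} --q--> {E}  [seen]
{B, C} --p--> {B, D, E}  [new]
{B, C} --q--> {B, C, E}  [seen]
{A, B, C, E} --p--> {A, B, C, D, E}  [new]
{A, B, C, E} --q--> {B, C, E}  [seen]
{B, C, E} --p--> {A, B, C, D, E}  [seen]
{B, C, E} --q--> {B, C, E}  [seen]
{B, D, E} --p--> {A, B, C, E}  [seen]
{B, D, E} --q--> {B, C, E}  [seen]
{A, B, C, D, E} --p--> {A, B, C, D, E}  [seen]
{A, B, C, D, E} --q--> {B, C, E}  [seen]
Reachable DFA states: {A}, {B}, {B, E}, {E}, {B, C}, {A, B, C, E}, {B, C, E}, {B, D, E}, {A, B, C, D, E}.
{B, D, E} is among them.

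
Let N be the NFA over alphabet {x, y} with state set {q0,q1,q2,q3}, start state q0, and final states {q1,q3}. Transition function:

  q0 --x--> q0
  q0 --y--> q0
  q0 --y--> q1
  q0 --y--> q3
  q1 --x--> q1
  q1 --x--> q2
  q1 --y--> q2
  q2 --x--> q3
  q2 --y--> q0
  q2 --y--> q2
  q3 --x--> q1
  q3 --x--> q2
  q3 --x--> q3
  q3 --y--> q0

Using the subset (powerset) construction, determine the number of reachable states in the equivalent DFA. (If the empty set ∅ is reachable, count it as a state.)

Start state of the DFA: {q0}.
{q0} --x--> {q0}  [seen]
{q0} --y--> {q0,q1,q3}  [new]
{q0,q1,q3} --x--> {q0,q1,q2,q3}  [new]
{q0,q1,q3} --y--> {q0,q1,q2,q3}  [seen]
{q0,q1,q2,q3} --x--> {q0,q1,q2,q3}  [seen]
{q0,q1,q2,q3} --y--> {q0,q1,q2,q3}  [seen]
Reachable DFA states: {q0}, {q0,q1,q3}, {q0,q1,q2,q3}.

3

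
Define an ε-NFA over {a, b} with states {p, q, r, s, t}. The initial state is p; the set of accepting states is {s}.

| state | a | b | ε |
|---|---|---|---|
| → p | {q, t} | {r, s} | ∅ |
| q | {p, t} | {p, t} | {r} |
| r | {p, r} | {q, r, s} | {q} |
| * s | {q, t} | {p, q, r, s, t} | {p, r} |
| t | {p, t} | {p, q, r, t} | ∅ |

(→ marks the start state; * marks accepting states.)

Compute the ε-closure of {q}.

Begin with {q}.
q →ε {r}; add r.
ε-closure = {q, r}.

{q, r}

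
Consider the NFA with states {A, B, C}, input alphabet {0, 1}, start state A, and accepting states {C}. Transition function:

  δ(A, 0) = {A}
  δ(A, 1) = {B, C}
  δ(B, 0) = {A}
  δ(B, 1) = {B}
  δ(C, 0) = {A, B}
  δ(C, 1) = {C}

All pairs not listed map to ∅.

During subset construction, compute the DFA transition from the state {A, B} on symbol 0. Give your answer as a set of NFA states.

δ(A,0) = {A}; δ(B,0) = {A}.
Union: {A}.

{A}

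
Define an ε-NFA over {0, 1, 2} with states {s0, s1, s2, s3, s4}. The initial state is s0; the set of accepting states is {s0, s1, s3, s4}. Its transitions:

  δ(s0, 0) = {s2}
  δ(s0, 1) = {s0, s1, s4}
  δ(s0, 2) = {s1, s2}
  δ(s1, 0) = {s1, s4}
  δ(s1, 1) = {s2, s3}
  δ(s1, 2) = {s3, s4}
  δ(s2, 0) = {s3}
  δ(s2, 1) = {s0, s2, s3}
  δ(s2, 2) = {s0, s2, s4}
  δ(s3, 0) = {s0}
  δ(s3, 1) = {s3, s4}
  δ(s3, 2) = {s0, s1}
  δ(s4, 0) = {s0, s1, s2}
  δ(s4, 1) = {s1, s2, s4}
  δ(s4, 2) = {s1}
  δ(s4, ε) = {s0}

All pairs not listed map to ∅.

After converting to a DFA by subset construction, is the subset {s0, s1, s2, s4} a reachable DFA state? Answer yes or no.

Start state of the DFA: {s0} (ε-closure of the NFA start).
{s0} --0--> {s2}  [new]
{s0} --1--> {s0, s1, s4}  [new]
{s0} --2--> {s1, s2}  [new]
{s2} --0--> {s3}  [new]
{s2} --1--> {s0, s2, s3}  [new]
{s2} --2--> {s0, s2, s4}  [new]
{s0, s1, s4} --0--> {s0, s1, s2, s4}  [new]
{s0, s1, s4} --1--> {s0, s1, s2, s3, s4}  [new]
{s0, s1, s4} --2--> {s0, s1, s2, s3, s4}  [seen]
{s1, s2} --0--> {s0, s1, s3, s4}  [new]
{s1, s2} --1--> {s0, s2, s3}  [seen]
{s1, s2} --2--> {s0, s2, s3, s4}  [new]
{s3} --0--> {s0}  [seen]
{s3} --1--> {s0, s3, s4}  [new]
{s3} --2--> {s0, s1}  [new]
{s0, s2, s3} --0--> {s0, s2, s3}  [seen]
{s0, s2, s3} --1--> {s0, s1, s2, s3, s4}  [seen]
{s0, s2, s3} --2--> {s0, s1, s2, s4}  [seen]
{s0, s2, s4} --0--> {s0, s1, s2, s3}  [new]
{s0, s2, s4} --1--> {s0, s1, s2, s3, s4}  [seen]
{s0, s2, s4} --2--> {s0, s1, s2, s4}  [seen]
{s0, s1, s2, s4} --0--> {s0, s1, s2, s3, s4}  [seen]
{s0, s1, s2, s4} --1--> {s0, s1, s2, s3, s4}  [seen]
{s0, s1, s2, s4} --2--> {s0, s1, s2, s3, s4}  [seen]
{s0, s1, s2, s3, s4} --0--> {s0, s1, s2, s3, s4}  [seen]
{s0, s1, s2, s3, s4} --1--> {s0, s1, s2, s3, s4}  [seen]
{s0, s1, s2, s3, s4} --2--> {s0, s1, s2, s3, s4}  [seen]
{s0, s1, s3, s4} --0--> {s0, s1, s2, s4}  [seen]
{s0, s1, s3, s4} --1--> {s0, s1, s2, s3, s4}  [seen]
{s0, s1, s3, s4} --2--> {s0, s1, s2, s3, s4}  [seen]
{s0, s2, s3, s4} --0--> {s0, s1, s2, s3}  [seen]
{s0, s2, s3, s4} --1--> {s0, s1, s2, s3, s4}  [seen]
{s0, s2, s3, s4} --2--> {s0, s1, s2, s4}  [seen]
{s0, s3, s4} --0--> {s0, s1, s2}  [new]
{s0, s3, s4} --1--> {s0, s1, s2, s3, s4}  [seen]
{s0, s3, s4} --2--> {s0, s1, s2}  [seen]
{s0, s1} --0--> {s0, s1, s2, s4}  [seen]
{s0, s1} --1--> {s0, s1, s2, s3, s4}  [seen]
{s0, s1} --2--> {s0, s1, s2, s3, s4}  [seen]
{s0, s1, s2, s3} --0--> {s0, s1, s2, s3, s4}  [seen]
{s0, s1, s2, s3} --1--> {s0, s1, s2, s3, s4}  [seen]
{s0, s1, s2, s3} --2--> {s0, s1, s2, s3, s4}  [seen]
{s0, s1, s2} --0--> {s0, s1, s2, s3, s4}  [seen]
{s0, s1, s2} --1--> {s0, s1, s2, s3, s4}  [seen]
{s0, s1, s2} --2--> {s0, s1, s2, s3, s4}  [seen]
Reachable DFA states: {s0}, {s2}, {s0, s1, s4}, {s1, s2}, {s3}, {s0, s2, s3}, {s0, s2, s4}, {s0, s1, s2, s4}, {s0, s1, s2, s3, s4}, {s0, s1, s3, s4}, {s0, s2, s3, s4}, {s0, s3, s4}, {s0, s1}, {s0, s1, s2, s3}, {s0, s1, s2}.
{s0, s1, s2, s4} is among them.

yes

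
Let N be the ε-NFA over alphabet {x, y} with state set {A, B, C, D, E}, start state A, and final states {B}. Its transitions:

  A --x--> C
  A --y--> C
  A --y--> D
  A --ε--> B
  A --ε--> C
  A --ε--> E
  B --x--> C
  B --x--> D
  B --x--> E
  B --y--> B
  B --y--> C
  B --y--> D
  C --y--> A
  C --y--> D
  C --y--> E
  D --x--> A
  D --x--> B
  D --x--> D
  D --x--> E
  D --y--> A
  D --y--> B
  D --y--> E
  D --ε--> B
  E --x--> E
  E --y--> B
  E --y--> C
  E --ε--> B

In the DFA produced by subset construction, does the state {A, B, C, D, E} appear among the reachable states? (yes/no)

Start state of the DFA: {A, B, C, E} (ε-closure of the NFA start).
{A, B, C, E} --x--> {B, C, D, E}  [new]
{A, B, C, E} --y--> {A, B, C, D, E}  [new]
{B, C, D, E} --x--> {A, B, C, D, E}  [seen]
{B, C, D, E} --y--> {A, B, C, D, E}  [seen]
{A, B, C, D, E} --x--> {A, B, C, D, E}  [seen]
{A, B, C, D, E} --y--> {A, B, C, D, E}  [seen]
Reachable DFA states: {A, B, C, E}, {B, C, D, E}, {A, B, C, D, E}.
{A, B, C, D, E} is among them.

yes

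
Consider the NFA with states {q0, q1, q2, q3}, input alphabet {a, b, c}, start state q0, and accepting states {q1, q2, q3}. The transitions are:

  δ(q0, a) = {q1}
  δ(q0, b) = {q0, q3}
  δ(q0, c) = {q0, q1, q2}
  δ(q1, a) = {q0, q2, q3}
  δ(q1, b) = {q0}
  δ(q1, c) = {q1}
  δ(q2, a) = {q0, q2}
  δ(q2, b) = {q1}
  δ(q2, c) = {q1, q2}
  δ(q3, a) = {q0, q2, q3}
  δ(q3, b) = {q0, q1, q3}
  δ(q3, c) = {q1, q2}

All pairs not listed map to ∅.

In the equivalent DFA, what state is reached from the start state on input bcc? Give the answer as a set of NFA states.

{q0, q1, q2}

Start: {q0}.
δ(q0,b) = {q0, q3}.
Union: {q0, q3}.
After b: {q0, q3}.
δ(q0,c) = {q0, q1, q2}; δ(q3,c) = {q1, q2}.
Union: {q0, q1, q2}.
After c: {q0, q1, q2}.
δ(q0,c) = {q0, q1, q2}; δ(q1,c) = {q1}; δ(q2,c) = {q1, q2}.
Union: {q0, q1, q2}.
After c: {q0, q1, q2}.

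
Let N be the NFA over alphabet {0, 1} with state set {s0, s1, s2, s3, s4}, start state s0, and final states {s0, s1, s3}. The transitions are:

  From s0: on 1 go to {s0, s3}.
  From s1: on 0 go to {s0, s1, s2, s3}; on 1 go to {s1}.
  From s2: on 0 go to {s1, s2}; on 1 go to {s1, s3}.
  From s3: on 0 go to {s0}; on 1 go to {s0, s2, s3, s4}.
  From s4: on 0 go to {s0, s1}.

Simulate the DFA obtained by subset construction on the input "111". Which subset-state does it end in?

Start: {s0}.
δ(s0,1) = {s0, s3}.
Union: {s0, s3}.
After 1: {s0, s3}.
δ(s0,1) = {s0, s3}; δ(s3,1) = {s0, s2, s3, s4}.
Union: {s0, s2, s3, s4}.
After 1: {s0, s2, s3, s4}.
δ(s0,1) = {s0, s3}; δ(s2,1) = {s1, s3}; δ(s3,1) = {s0, s2, s3, s4}; δ(s4,1) = ∅.
Union: {s0, s1, s2, s3, s4}.
After 1: {s0, s1, s2, s3, s4}.

{s0, s1, s2, s3, s4}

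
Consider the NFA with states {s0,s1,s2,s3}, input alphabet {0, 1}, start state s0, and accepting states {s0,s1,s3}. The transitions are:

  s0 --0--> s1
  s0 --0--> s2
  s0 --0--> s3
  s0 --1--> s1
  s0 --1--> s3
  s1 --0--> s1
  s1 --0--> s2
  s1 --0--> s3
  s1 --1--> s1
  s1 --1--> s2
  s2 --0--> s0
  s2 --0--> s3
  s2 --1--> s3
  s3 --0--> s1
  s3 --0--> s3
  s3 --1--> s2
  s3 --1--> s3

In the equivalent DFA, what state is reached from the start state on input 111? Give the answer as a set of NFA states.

Start: {s0}.
δ(s0,1) = {s1,s3}.
Union: {s1,s3}.
After 1: {s1,s3}.
δ(s1,1) = {s1,s2}; δ(s3,1) = {s2,s3}.
Union: {s1,s2,s3}.
After 1: {s1,s2,s3}.
δ(s1,1) = {s1,s2}; δ(s2,1) = {s3}; δ(s3,1) = {s2,s3}.
Union: {s1,s2,s3}.
After 1: {s1,s2,s3}.

{s1,s2,s3}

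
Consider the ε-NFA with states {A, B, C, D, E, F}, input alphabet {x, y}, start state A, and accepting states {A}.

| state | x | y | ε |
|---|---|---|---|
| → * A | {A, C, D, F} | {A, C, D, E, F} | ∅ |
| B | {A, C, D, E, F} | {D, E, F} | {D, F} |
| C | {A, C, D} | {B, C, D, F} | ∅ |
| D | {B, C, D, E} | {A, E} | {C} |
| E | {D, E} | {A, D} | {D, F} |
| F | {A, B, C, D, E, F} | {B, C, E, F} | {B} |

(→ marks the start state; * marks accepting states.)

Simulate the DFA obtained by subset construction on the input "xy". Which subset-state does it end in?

{A, B, C, D, E, F}

Start: {A}.
δ(A,x) = {A, C, D, F}.
Union: {A, C, D, F}.
ε-closure gives {A, B, C, D, F}.
After x: {A, B, C, D, F}.
δ(A,y) = {A, C, D, E, F}; δ(B,y) = {D, E, F}; δ(C,y) = {B, C, D, F}; δ(D,y) = {A, E}; δ(F,y) = {B, C, E, F}.
Union: {A, B, C, D, E, F}.
After y: {A, B, C, D, E, F}.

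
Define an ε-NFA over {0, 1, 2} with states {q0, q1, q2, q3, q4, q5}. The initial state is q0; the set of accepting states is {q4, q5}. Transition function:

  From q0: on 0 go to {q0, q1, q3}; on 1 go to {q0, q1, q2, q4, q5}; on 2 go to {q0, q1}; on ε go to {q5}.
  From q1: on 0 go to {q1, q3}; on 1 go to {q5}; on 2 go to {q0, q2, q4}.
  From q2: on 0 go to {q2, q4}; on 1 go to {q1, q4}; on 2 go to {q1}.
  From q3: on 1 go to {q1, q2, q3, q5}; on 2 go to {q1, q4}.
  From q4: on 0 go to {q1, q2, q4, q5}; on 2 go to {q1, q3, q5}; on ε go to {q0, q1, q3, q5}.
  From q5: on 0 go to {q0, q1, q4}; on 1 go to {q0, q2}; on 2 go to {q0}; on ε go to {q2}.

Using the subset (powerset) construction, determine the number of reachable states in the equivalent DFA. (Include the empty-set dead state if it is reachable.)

3

Start state of the DFA: {q0, q2, q5} (ε-closure of the NFA start).
{q0, q2, q5} --0--> {q0, q1, q2, q3, q4, q5}  [new]
{q0, q2, q5} --1--> {q0, q1, q2, q3, q4, q5}  [seen]
{q0, q2, q5} --2--> {q0, q1, q2, q5}  [new]
{q0, q1, q2, q3, q4, q5} --0--> {q0, q1, q2, q3, q4, q5}  [seen]
{q0, q1, q2, q3, q4, q5} --1--> {q0, q1, q2, q3, q4, q5}  [seen]
{q0, q1, q2, q3, q4, q5} --2--> {q0, q1, q2, q3, q4, q5}  [seen]
{q0, q1, q2, q5} --0--> {q0, q1, q2, q3, q4, q5}  [seen]
{q0, q1, q2, q5} --1--> {q0, q1, q2, q3, q4, q5}  [seen]
{q0, q1, q2, q5} --2--> {q0, q1, q2, q3, q4, q5}  [seen]
Reachable DFA states: {q0, q2, q5}, {q0, q1, q2, q3, q4, q5}, {q0, q1, q2, q5}.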